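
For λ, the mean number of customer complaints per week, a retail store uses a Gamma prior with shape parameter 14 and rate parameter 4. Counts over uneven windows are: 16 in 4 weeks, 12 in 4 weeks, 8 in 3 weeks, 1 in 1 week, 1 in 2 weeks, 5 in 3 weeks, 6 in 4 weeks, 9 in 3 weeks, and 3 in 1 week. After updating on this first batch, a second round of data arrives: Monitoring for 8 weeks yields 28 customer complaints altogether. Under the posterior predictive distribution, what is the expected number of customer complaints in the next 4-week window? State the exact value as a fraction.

Total count: 16 + 12 + 8 + 1 + 1 + 5 + 6 + 9 + 3 = 61.
Total exposure: 4 + 4 + 3 + 1 + 2 + 3 + 4 + 3 + 1 = 25 weeks.
After the first batch: Gamma(14 + 61, 4 + 25) = Gamma(75, 29).
Total count 28 over total exposure 8 weeks.
After the second batch: Gamma(75 + 28, 29 + 8) = Gamma(103, 37).
Predictive mean over a 4-week window = T·E[λ|data] = 4·103/37 = 412/37.

412/37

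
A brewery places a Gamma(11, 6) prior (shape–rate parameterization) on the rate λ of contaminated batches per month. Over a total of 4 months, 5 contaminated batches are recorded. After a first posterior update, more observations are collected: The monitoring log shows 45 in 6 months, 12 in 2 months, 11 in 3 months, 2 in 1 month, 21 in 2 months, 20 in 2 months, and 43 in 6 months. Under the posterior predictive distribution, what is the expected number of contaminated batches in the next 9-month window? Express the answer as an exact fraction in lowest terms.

Total count 5 over total exposure 4 months.
After the first batch: Gamma(11 + 5, 6 + 4) = Gamma(16, 10).
Total count: 45 + 12 + 11 + 2 + 21 + 20 + 43 = 154.
Total exposure: 6 + 2 + 3 + 1 + 2 + 2 + 6 = 22 months.
After the second batch: Gamma(16 + 154, 10 + 22) = Gamma(170, 32).
Predictive mean over a 9-month window = T·E[λ|data] = 9·170/32 = 765/16.

765/16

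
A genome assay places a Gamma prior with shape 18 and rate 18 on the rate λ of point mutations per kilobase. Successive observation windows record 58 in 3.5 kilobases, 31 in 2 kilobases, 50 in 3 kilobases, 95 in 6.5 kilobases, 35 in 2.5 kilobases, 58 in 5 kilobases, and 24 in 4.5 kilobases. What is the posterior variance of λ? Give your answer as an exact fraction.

41/225

Total count: 58 + 31 + 50 + 95 + 35 + 58 + 24 = 351.
Total exposure: 3.5 + 2 + 3 + 6.5 + 2.5 + 5 + 4.5 = 27 kilobases.
Posterior: α' = 18 + 351 = 369, β' = 18 + 27 = 45.
Posterior variance = α'/β'² = 369/2025 = 41/225.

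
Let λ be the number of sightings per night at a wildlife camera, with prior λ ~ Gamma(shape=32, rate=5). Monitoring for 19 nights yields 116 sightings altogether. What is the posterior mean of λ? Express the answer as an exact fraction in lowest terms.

Total count 116 over total exposure 19 nights.
Posterior: α' = 32 + 116 = 148, β' = 5 + 19 = 24.
Posterior mean = α'/β' = 148/24 = 37/6.

37/6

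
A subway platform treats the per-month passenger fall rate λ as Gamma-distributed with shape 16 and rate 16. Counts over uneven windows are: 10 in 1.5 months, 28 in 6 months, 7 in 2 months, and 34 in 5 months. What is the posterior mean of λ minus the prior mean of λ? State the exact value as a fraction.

129/61

Total count: 10 + 28 + 7 + 34 = 79.
Total exposure: 1.5 + 6 + 2 + 5 = 14.5 months.
Gamma(α, β) with Poisson data over total exposure Σt gives posterior Gamma(α+Σx, β+Σt) = Gamma(95, 61/2).
Posterior mean = 95/(61/2) = 190/61; prior mean = 16/16 = 1. Difference = 190/61 − 1 = 129/61.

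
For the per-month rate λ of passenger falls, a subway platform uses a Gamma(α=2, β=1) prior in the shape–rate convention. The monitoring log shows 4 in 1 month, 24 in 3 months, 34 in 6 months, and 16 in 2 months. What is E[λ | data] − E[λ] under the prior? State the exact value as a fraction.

54/13

Total count: 4 + 24 + 34 + 16 = 78.
Total exposure: 1 + 3 + 6 + 2 = 12 months.
Posterior: α' = 2 + 78 = 80, β' = 1 + 12 = 13.
Posterior mean = 80/13 = 80/13; prior mean = 2/1 = 2. Difference = 80/13 − 2 = 54/13.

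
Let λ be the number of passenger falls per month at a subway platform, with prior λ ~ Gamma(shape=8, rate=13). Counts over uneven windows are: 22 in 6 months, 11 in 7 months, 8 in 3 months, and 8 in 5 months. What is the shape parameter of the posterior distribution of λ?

57

Total count: 22 + 11 + 8 + 8 = 49.
Total exposure: 6 + 7 + 3 + 5 = 21 months.
The Gamma prior is conjugate for the Poisson rate, so λ | data ~ Gamma(8+49, 13+21) = Gamma(57, 34).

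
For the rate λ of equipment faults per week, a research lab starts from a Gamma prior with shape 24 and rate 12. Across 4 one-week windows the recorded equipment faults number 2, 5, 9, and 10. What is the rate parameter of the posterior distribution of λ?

16

Total count: 2 + 5 + 9 + 10 = 26.
Total exposure: 4 weeks.
The Gamma prior is conjugate for the Poisson rate, so λ | data ~ Gamma(24+26, 12+4) = Gamma(50, 16).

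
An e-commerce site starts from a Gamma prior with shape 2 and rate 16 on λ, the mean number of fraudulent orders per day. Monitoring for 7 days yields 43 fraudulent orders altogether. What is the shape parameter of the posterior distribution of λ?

Total count 43 over total exposure 7 days.
Gamma(α, β) with Poisson data over total exposure Σt gives posterior Gamma(α+Σx, β+Σt) = Gamma(45, 23).

45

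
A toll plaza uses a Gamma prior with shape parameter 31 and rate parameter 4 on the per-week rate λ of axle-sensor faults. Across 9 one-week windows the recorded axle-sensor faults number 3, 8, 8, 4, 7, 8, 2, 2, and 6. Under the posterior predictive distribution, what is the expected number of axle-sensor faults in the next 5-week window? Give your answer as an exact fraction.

Total count: 3 + 8 + 8 + 4 + 7 + 8 + 2 + 2 + 6 = 48.
Total exposure: 9 weeks.
Posterior: α' = 31 + 48 = 79, β' = 4 + 9 = 13.
Predictive mean over a 5-week window = T·E[λ|data] = 5·79/13 = 395/13.

395/13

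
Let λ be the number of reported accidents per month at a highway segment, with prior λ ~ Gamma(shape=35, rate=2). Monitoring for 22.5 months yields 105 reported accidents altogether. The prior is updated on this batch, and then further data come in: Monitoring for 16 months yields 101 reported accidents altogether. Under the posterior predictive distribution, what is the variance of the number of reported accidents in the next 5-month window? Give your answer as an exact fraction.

219310/6561

Total count 105 over total exposure 22.5 months.
After the first batch: Gamma(35 + 105, 2 + 22.5) = Gamma(140, 49/2).
Total count 101 over total exposure 16 months.
After the second batch: Gamma(140 + 101, 49/2 + 16) = Gamma(241, 81/2).
The posterior predictive for a window of length T is Negative Binomial with variance T·α'·(β'+T)/β'² = 5·241·(91/2)/(6561/4) = 219310/6561.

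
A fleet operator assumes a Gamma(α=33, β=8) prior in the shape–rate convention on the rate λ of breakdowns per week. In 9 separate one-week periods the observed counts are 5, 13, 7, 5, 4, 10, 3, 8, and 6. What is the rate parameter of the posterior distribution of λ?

Total count: 5 + 13 + 7 + 5 + 4 + 10 + 3 + 8 + 6 = 61.
Total exposure: 9 weeks.
Gamma(α, β) with Poisson data over total exposure Σt gives posterior Gamma(α+Σx, β+Σt) = Gamma(94, 17).

17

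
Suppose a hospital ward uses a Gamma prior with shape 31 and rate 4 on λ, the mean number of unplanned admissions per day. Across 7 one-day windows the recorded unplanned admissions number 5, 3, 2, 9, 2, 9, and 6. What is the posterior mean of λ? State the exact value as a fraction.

67/11

Total count: 5 + 3 + 2 + 9 + 2 + 9 + 6 = 36.
Total exposure: 7 days.
Conjugate update: add total count to the shape and total exposure to the rate, giving Gamma(67, 11).
Posterior mean = α'/β' = 67/11.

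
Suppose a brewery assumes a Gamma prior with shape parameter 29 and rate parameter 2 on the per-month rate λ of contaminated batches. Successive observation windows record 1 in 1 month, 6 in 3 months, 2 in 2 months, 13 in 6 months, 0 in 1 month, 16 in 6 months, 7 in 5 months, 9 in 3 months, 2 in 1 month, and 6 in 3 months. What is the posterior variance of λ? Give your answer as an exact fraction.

Total count: 1 + 6 + 2 + 13 + 0 + 16 + 7 + 9 + 2 + 6 = 62.
Total exposure: 1 + 3 + 2 + 6 + 1 + 6 + 5 + 3 + 1 + 3 = 31 months.
Gamma(α, β) with Poisson data over total exposure Σt gives posterior Gamma(α+Σx, β+Σt) = Gamma(91, 33).
Posterior variance = α'/β'² = 91/1089.

91/1089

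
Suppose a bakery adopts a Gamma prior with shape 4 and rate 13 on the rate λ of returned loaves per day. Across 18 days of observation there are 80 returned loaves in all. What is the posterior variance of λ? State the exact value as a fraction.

84/961

Total count 80 over total exposure 18 days.
The Gamma prior is conjugate for the Poisson rate, so λ | data ~ Gamma(4+80, 13+18) = Gamma(84, 31).
Posterior variance = α'/β'² = 84/961.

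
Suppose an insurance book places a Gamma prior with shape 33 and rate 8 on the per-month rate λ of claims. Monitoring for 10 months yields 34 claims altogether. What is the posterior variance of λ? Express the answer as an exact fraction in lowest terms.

Total count 34 over total exposure 10 months.
By Gamma–Poisson conjugacy, the posterior is Gamma(α + Σx, β + Σt) = Gamma(33 + 34, 8 + 10) = Gamma(67, 18).
Posterior variance = α'/β'² = 67/324.

67/324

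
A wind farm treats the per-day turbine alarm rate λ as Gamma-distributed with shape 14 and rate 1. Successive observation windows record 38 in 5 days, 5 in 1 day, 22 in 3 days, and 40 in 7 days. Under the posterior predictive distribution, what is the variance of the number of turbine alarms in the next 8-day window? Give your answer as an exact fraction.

Total count: 38 + 5 + 22 + 40 = 105.
Total exposure: 5 + 1 + 3 + 7 = 16 days.
Posterior: α' = 14 + 105 = 119, β' = 1 + 16 = 17.
The posterior predictive for a window of length T is Negative Binomial with variance T·α'·(β'+T)/β'² = 8·119·25/289 = 1400/17.

1400/17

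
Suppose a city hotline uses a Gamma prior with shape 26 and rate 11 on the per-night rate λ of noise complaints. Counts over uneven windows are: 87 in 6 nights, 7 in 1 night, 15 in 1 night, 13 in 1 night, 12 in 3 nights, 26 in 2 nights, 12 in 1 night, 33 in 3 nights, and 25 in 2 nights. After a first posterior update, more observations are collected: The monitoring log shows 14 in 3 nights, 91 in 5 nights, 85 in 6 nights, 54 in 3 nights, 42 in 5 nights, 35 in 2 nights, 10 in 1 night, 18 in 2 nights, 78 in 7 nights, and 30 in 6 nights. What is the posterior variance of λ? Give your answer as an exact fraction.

713/5041

Total count: 87 + 7 + 15 + 13 + 12 + 26 + 12 + 33 + 25 = 230.
Total exposure: 6 + 1 + 1 + 1 + 3 + 2 + 1 + 3 + 2 = 20 nights.
After the first batch: Gamma(26 + 230, 11 + 20) = Gamma(256, 31).
Total count: 14 + 91 + 85 + 54 + 42 + 35 + 10 + 18 + 78 + 30 = 457.
Total exposure: 3 + 5 + 6 + 3 + 5 + 2 + 1 + 2 + 7 + 6 = 40 nights.
After the second batch: Gamma(256 + 457, 31 + 40) = Gamma(713, 71).
Posterior variance = α'/β'² = 713/5041.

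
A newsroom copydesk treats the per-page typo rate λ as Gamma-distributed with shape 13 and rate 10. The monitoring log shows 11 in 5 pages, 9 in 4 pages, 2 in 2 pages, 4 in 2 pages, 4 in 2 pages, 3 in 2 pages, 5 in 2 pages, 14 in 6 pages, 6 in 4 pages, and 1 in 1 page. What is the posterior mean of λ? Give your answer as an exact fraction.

Total count: 11 + 9 + 2 + 4 + 4 + 3 + 5 + 14 + 6 + 1 = 59.
Total exposure: 5 + 4 + 2 + 2 + 2 + 2 + 2 + 6 + 4 + 1 = 30 pages.
The Gamma prior is conjugate for the Poisson rate, so λ | data ~ Gamma(13+59, 10+30) = Gamma(72, 40).
Posterior mean = α'/β' = 72/40 = 9/5.

9/5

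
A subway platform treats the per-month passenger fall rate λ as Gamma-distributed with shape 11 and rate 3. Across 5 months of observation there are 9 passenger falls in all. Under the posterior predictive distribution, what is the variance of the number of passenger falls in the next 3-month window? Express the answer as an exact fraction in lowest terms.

165/16

Total count 9 over total exposure 5 months.
Conjugate update: add total count to the shape and total exposure to the rate, giving Gamma(20, 8).
The posterior predictive for a window of length T is Negative Binomial with variance T·α'·(β'+T)/β'² = 3·20·11/64 = 165/16.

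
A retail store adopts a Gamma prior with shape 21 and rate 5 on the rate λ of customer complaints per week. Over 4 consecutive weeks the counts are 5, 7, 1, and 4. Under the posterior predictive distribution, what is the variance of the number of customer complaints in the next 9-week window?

76

Total count: 5 + 7 + 1 + 4 = 17.
Total exposure: 4 weeks.
Conjugate update: add total count to the shape and total exposure to the rate, giving Gamma(38, 9).
The posterior predictive for a window of length T is Negative Binomial with variance T·α'·(β'+T)/β'² = 9·38·18/81 = 76.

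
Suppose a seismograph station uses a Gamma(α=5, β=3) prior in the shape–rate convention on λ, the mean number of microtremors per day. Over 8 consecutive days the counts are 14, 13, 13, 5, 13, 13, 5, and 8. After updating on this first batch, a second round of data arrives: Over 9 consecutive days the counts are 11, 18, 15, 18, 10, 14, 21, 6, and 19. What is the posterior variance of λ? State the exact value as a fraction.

221/400

Total count: 14 + 13 + 13 + 5 + 13 + 13 + 5 + 8 = 84.
Total exposure: 8 days.
After the first batch: Gamma(5 + 84, 3 + 8) = Gamma(89, 11).
Total count: 11 + 18 + 15 + 18 + 10 + 14 + 21 + 6 + 19 = 132.
Total exposure: 9 days.
After the second batch: Gamma(89 + 132, 11 + 9) = Gamma(221, 20).
Posterior variance = α'/β'² = 221/400.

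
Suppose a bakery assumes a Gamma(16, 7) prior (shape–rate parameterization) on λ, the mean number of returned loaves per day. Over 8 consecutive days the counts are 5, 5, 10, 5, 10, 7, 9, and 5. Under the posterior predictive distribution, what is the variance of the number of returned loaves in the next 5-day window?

32

Total count: 5 + 5 + 10 + 5 + 10 + 7 + 9 + 5 = 56.
Total exposure: 8 days.
Gamma(α, β) with Poisson data over total exposure Σt gives posterior Gamma(α+Σx, β+Σt) = Gamma(72, 15).
The posterior predictive for a window of length T is Negative Binomial with variance T·α'·(β'+T)/β'² = 5·72·20/225 = 32.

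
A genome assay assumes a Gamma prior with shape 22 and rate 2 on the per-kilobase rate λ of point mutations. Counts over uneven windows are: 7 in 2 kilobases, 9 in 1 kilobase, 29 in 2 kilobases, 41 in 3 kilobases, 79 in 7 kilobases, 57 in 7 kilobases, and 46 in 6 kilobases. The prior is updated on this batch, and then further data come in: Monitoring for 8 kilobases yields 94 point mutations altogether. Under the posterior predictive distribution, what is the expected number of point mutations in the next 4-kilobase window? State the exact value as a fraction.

768/19

Total count: 7 + 9 + 29 + 41 + 79 + 57 + 46 = 268.
Total exposure: 2 + 1 + 2 + 3 + 7 + 7 + 6 = 28 kilobases.
After the first batch: Gamma(22 + 268, 2 + 28) = Gamma(290, 30).
Total count 94 over total exposure 8 kilobases.
After the second batch: Gamma(290 + 94, 30 + 8) = Gamma(384, 38).
Predictive mean over a 4-kilobase window = T·E[λ|data] = 4·384/38 = 768/19.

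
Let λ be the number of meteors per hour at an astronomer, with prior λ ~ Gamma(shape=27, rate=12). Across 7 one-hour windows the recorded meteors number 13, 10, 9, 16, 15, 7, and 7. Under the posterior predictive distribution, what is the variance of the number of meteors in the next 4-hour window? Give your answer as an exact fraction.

9568/361

Total count: 13 + 10 + 9 + 16 + 15 + 7 + 7 = 77.
Total exposure: 7 hours.
Posterior: α' = 27 + 77 = 104, β' = 12 + 7 = 19.
The posterior predictive for a window of length T is Negative Binomial with variance T·α'·(β'+T)/β'² = 4·104·23/361 = 9568/361.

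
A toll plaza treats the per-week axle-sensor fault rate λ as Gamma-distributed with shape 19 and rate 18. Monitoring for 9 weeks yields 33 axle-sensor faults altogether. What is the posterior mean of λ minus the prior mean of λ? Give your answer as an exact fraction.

Total count 33 over total exposure 9 weeks.
By Gamma–Poisson conjugacy, the posterior is Gamma(α + Σx, β + Σt) = Gamma(19 + 33, 18 + 9) = Gamma(52, 27).
Posterior mean = 52/27 = 52/27; prior mean = 19/18 = 19/18. Difference = 52/27 − 19/18 = 47/54.

47/54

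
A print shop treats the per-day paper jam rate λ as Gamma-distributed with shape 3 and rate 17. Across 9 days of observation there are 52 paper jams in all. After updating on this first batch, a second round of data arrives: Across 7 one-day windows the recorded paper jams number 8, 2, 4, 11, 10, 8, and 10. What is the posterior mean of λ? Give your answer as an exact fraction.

36/11

Total count 52 over total exposure 9 days.
After the first batch: Gamma(3 + 52, 17 + 9) = Gamma(55, 26).
Total count: 8 + 2 + 4 + 11 + 10 + 8 + 10 = 53.
Total exposure: 7 days.
After the second batch: Gamma(55 + 53, 26 + 7) = Gamma(108, 33).
Posterior mean = α'/β' = 108/33 = 36/11.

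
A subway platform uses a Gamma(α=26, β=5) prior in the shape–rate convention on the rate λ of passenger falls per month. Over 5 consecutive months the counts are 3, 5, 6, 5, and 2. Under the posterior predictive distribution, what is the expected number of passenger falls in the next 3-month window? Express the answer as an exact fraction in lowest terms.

Total count: 3 + 5 + 6 + 5 + 2 = 21.
Total exposure: 5 months.
Conjugate update: add total count to the shape and total exposure to the rate, giving Gamma(47, 10).
Predictive mean over a 3-month window = T·E[λ|data] = 3·47/10 = 141/10.

141/10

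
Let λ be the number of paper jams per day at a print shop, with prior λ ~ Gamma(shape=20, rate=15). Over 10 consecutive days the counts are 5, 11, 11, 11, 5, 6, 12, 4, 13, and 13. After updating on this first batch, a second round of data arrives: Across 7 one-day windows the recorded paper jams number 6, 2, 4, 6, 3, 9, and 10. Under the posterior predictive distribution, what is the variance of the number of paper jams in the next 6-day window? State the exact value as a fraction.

8607/256

Total count: 5 + 11 + 11 + 11 + 5 + 6 + 12 + 4 + 13 + 13 = 91.
Total exposure: 10 days.
After the first batch: Gamma(20 + 91, 15 + 10) = Gamma(111, 25).
Total count: 6 + 2 + 4 + 6 + 3 + 9 + 10 = 40.
Total exposure: 7 days.
After the second batch: Gamma(111 + 40, 25 + 7) = Gamma(151, 32).
The posterior predictive for a window of length T is Negative Binomial with variance T·α'·(β'+T)/β'² = 6·151·38/1024 = 8607/256.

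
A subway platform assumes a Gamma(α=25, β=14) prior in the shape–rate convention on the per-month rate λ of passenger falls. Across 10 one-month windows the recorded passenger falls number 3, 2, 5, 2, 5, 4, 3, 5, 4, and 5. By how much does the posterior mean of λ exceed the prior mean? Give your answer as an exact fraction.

Total count: 3 + 2 + 5 + 2 + 5 + 4 + 3 + 5 + 4 + 5 = 38.
Total exposure: 10 months.
By Gamma–Poisson conjugacy, the posterior is Gamma(α + Σx, β + Σt) = Gamma(25 + 38, 14 + 10) = Gamma(63, 24).
Posterior mean = 63/24 = 21/8; prior mean = 25/14 = 25/14. Difference = 21/8 − 25/14 = 47/56.

47/56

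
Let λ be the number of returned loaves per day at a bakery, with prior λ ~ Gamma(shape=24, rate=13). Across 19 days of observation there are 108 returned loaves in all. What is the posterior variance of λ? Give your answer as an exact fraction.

33/256

Total count 108 over total exposure 19 days.
By Gamma–Poisson conjugacy, the posterior is Gamma(α + Σx, β + Σt) = Gamma(24 + 108, 13 + 19) = Gamma(132, 32).
Posterior variance = α'/β'² = 132/1024 = 33/256.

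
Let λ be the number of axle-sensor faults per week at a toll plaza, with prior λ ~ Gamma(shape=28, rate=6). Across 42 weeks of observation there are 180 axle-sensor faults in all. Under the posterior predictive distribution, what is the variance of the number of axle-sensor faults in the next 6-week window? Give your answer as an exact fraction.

117/4

Total count 180 over total exposure 42 weeks.
Gamma(α, β) with Poisson data over total exposure Σt gives posterior Gamma(α+Σx, β+Σt) = Gamma(208, 48).
The posterior predictive for a window of length T is Negative Binomial with variance T·α'·(β'+T)/β'² = 6·208·54/2304 = 117/4.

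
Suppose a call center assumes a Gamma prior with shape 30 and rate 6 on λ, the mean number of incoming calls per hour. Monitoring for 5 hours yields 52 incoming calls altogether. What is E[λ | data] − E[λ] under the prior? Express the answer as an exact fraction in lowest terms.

Total count 52 over total exposure 5 hours.
By Gamma–Poisson conjugacy, the posterior is Gamma(α + Σx, β + Σt) = Gamma(30 + 52, 6 + 5) = Gamma(82, 11).
Posterior mean = 82/11 = 82/11; prior mean = 30/6 = 5. Difference = 82/11 − 5 = 27/11.

27/11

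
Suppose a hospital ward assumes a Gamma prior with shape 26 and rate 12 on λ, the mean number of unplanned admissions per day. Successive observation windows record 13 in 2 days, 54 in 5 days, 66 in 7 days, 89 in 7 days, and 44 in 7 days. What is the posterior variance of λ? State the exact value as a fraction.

Total count: 13 + 54 + 66 + 89 + 44 = 266.
Total exposure: 2 + 5 + 7 + 7 + 7 = 28 days.
The Gamma prior is conjugate for the Poisson rate, so λ | data ~ Gamma(26+266, 12+28) = Gamma(292, 40).
Posterior variance = α'/β'² = 292/1600 = 73/400.

73/400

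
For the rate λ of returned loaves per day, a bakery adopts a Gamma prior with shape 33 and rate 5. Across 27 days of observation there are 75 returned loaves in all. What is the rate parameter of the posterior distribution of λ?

32

Total count 75 over total exposure 27 days.
Conjugate update: add total count to the shape and total exposure to the rate, giving Gamma(108, 32).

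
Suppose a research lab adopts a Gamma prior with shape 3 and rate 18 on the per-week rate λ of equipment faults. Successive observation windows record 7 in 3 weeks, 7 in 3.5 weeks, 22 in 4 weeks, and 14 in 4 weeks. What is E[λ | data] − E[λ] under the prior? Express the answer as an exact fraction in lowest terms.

Total count: 7 + 7 + 22 + 14 = 50.
Total exposure: 3 + 3.5 + 4 + 4 = 14.5 weeks.
Posterior: α' = 3 + 50 = 53, β' = 18 + 14.5 = 65/2.
Posterior mean = 53/(65/2) = 106/65; prior mean = 3/18 = 1/6. Difference = 106/65 − 1/6 = 571/390.

571/390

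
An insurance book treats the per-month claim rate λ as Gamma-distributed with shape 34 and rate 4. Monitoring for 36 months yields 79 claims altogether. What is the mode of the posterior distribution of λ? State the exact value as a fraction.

14/5

Total count 79 over total exposure 36 months.
By Gamma–Poisson conjugacy, the posterior is Gamma(α + Σx, β + Σt) = Gamma(34 + 79, 4 + 36) = Gamma(113, 40).
Posterior mode = (α'−1)/β' = 112/40 = 14/5.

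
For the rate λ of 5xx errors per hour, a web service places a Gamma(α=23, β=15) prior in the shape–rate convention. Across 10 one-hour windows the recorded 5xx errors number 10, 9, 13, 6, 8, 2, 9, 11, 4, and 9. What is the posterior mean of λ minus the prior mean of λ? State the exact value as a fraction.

Total count: 10 + 9 + 13 + 6 + 8 + 2 + 9 + 11 + 4 + 9 = 81.
Total exposure: 10 hours.
By Gamma–Poisson conjugacy, the posterior is Gamma(α + Σx, β + Σt) = Gamma(23 + 81, 15 + 10) = Gamma(104, 25).
Posterior mean = 104/25 = 104/25; prior mean = 23/15 = 23/15. Difference = 104/25 − 23/15 = 197/75.

197/75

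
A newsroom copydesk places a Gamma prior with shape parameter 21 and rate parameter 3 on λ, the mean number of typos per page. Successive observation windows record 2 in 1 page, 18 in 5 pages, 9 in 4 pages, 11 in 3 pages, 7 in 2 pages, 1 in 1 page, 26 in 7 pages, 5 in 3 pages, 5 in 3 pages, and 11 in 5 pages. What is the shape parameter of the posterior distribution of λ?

Total count: 2 + 18 + 9 + 11 + 7 + 1 + 26 + 5 + 5 + 11 = 95.
Total exposure: 1 + 5 + 4 + 3 + 2 + 1 + 7 + 3 + 3 + 5 = 34 pages.
Posterior: α' = 21 + 95 = 116, β' = 3 + 34 = 37.

116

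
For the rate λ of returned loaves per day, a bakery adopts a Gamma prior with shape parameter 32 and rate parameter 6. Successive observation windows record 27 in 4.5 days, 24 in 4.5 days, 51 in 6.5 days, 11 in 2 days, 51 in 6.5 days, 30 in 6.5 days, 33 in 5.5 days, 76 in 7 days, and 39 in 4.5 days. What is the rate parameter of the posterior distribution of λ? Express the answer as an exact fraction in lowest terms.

Total count: 27 + 24 + 51 + 11 + 51 + 30 + 33 + 76 + 39 = 342.
Total exposure: 4.5 + 4.5 + 6.5 + 2 + 6.5 + 6.5 + 5.5 + 7 + 4.5 = 47.5 days.
By Gamma–Poisson conjugacy, the posterior is Gamma(α + Σx, β + Σt) = Gamma(32 + 342, 6 + 47.5) = Gamma(374, 107/2).

107/2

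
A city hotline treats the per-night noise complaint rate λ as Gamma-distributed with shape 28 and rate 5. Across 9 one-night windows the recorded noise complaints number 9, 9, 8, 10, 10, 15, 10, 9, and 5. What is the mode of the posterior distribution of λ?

8

Total count: 9 + 9 + 8 + 10 + 10 + 15 + 10 + 9 + 5 = 85.
Total exposure: 9 nights.
Conjugate update: add total count to the shape and total exposure to the rate, giving Gamma(113, 14).
Posterior mode = (α'−1)/β' = 112/14 = 8.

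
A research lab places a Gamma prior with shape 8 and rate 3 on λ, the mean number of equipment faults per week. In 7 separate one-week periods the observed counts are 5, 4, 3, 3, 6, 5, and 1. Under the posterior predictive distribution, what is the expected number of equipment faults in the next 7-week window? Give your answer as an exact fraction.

49/2

Total count: 5 + 4 + 3 + 3 + 6 + 5 + 1 = 27.
Total exposure: 7 weeks.
By Gamma–Poisson conjugacy, the posterior is Gamma(α + Σx, β + Σt) = Gamma(8 + 27, 3 + 7) = Gamma(35, 10).
Predictive mean over a 7-week window = T·E[λ|data] = 7·35/10 = 49/2.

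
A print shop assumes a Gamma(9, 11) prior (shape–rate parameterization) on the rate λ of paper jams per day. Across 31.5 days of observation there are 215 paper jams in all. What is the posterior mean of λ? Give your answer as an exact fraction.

Total count 215 over total exposure 31.5 days.
Gamma(α, β) with Poisson data over total exposure Σt gives posterior Gamma(α+Σx, β+Σt) = Gamma(224, 85/2).
Posterior mean = α'/β' = 224/(85/2) = 448/85.

448/85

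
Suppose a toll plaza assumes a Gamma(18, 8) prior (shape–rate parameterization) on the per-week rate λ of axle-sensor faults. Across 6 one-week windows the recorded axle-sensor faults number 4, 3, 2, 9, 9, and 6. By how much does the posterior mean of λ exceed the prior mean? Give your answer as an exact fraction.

Total count: 4 + 3 + 2 + 9 + 9 + 6 = 33.
Total exposure: 6 weeks.
The Gamma prior is conjugate for the Poisson rate, so λ | data ~ Gamma(18+33, 8+6) = Gamma(51, 14).
Posterior mean = 51/14 = 51/14; prior mean = 18/8 = 9/4. Difference = 51/14 − 9/4 = 39/28.

39/28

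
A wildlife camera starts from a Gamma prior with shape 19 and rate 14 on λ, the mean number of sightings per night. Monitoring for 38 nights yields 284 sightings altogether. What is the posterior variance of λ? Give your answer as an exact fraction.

303/2704

Total count 284 over total exposure 38 nights.
The Gamma prior is conjugate for the Poisson rate, so λ | data ~ Gamma(19+284, 14+38) = Gamma(303, 52).
Posterior variance = α'/β'² = 303/2704.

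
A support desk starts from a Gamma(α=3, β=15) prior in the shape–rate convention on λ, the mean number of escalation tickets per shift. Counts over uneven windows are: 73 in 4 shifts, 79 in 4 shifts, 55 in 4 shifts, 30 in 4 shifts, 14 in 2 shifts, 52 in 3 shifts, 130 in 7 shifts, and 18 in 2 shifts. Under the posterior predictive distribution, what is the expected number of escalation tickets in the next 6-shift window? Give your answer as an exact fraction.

Total count: 73 + 79 + 55 + 30 + 14 + 52 + 130 + 18 = 451.
Total exposure: 4 + 4 + 4 + 4 + 2 + 3 + 7 + 2 = 30 shifts.
Posterior: α' = 3 + 451 = 454, β' = 15 + 30 = 45.
Predictive mean over a 6-shift window = T·E[λ|data] = 6·454/45 = 908/15.

908/15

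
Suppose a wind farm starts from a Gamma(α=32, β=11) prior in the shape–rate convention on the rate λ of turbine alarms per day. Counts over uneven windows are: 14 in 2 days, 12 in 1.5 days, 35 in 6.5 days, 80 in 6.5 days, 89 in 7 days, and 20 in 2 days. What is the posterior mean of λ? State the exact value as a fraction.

Total count: 14 + 12 + 35 + 80 + 89 + 20 = 250.
Total exposure: 2 + 1.5 + 6.5 + 6.5 + 7 + 2 = 25.5 days.
Conjugate update: add total count to the shape and total exposure to the rate, giving Gamma(282, 73/2).
Posterior mean = α'/β' = 282/(73/2) = 564/73.

564/73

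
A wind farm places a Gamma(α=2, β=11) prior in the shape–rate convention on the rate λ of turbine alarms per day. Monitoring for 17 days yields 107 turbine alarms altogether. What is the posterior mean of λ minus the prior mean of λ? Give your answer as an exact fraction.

Total count 107 over total exposure 17 days.
By Gamma–Poisson conjugacy, the posterior is Gamma(α + Σx, β + Σt) = Gamma(2 + 107, 11 + 17) = Gamma(109, 28).
Posterior mean = 109/28 = 109/28; prior mean = 2/11 = 2/11. Difference = 109/28 − 2/11 = 1143/308.

1143/308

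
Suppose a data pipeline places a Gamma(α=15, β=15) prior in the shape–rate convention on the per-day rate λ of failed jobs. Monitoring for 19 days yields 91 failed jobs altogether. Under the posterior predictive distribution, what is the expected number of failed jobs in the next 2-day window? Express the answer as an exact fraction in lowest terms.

106/17

Total count 91 over total exposure 19 days.
Posterior: α' = 15 + 91 = 106, β' = 15 + 19 = 34.
Predictive mean over a 2-day window = T·E[λ|data] = 2·106/34 = 106/17.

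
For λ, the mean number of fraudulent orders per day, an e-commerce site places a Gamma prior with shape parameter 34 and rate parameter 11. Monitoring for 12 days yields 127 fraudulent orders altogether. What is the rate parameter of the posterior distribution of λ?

23

Total count 127 over total exposure 12 days.
Conjugate update: add total count to the shape and total exposure to the rate, giving Gamma(161, 23).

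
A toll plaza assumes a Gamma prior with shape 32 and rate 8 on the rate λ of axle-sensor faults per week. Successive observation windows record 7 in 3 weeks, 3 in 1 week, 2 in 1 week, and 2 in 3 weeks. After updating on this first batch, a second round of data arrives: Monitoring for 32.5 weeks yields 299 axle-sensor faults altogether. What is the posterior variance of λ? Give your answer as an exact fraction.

Total count: 7 + 3 + 2 + 2 = 14.
Total exposure: 3 + 1 + 1 + 3 = 8 weeks.
After the first batch: Gamma(32 + 14, 8 + 8) = Gamma(46, 16).
Total count 299 over total exposure 32.5 weeks.
After the second batch: Gamma(46 + 299, 16 + 32.5) = Gamma(345, 97/2).
Posterior variance = α'/β'² = 345/(9409/4) = 1380/9409.

1380/9409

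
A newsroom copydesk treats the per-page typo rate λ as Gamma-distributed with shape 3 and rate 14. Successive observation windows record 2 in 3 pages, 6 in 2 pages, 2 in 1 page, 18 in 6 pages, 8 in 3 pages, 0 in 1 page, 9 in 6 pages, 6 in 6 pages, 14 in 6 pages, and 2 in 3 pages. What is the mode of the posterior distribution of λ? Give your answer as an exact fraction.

23/17

Total count: 2 + 6 + 2 + 18 + 8 + 0 + 9 + 6 + 14 + 2 = 67.
Total exposure: 3 + 2 + 1 + 6 + 3 + 1 + 6 + 6 + 6 + 3 = 37 pages.
Posterior: α' = 3 + 67 = 70, β' = 14 + 37 = 51.
Posterior mode = (α'−1)/β' = 69/51 = 23/17.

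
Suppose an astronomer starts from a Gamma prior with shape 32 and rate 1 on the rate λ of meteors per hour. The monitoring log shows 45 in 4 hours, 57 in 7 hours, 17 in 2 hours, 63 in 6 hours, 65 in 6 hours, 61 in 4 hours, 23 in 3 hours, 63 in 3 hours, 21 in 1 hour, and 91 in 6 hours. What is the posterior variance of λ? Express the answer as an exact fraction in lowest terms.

Total count: 45 + 57 + 17 + 63 + 65 + 61 + 23 + 63 + 21 + 91 = 506.
Total exposure: 4 + 7 + 2 + 6 + 6 + 4 + 3 + 3 + 1 + 6 = 42 hours.
Posterior: α' = 32 + 506 = 538, β' = 1 + 42 = 43.
Posterior variance = α'/β'² = 538/1849.

538/1849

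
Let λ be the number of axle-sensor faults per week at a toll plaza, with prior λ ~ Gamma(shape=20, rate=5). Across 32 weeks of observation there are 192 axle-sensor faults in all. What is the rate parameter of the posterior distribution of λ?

Total count 192 over total exposure 32 weeks.
By Gamma–Poisson conjugacy, the posterior is Gamma(α + Σx, β + Σt) = Gamma(20 + 192, 5 + 32) = Gamma(212, 37).

37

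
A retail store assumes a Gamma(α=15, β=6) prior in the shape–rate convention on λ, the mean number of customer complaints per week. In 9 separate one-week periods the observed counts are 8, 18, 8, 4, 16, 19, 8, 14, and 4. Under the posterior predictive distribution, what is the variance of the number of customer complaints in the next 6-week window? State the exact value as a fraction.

Total count: 8 + 18 + 8 + 4 + 16 + 19 + 8 + 14 + 4 = 99.
Total exposure: 9 weeks.
Gamma(α, β) with Poisson data over total exposure Σt gives posterior Gamma(α+Σx, β+Σt) = Gamma(114, 15).
The posterior predictive for a window of length T is Negative Binomial with variance T·α'·(β'+T)/β'² = 6·114·21/225 = 1596/25.

1596/25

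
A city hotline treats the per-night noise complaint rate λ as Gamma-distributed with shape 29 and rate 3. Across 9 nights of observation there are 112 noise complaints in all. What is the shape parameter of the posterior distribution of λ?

141

Total count 112 over total exposure 9 nights.
Gamma(α, β) with Poisson data over total exposure Σt gives posterior Gamma(α+Σx, β+Σt) = Gamma(141, 12).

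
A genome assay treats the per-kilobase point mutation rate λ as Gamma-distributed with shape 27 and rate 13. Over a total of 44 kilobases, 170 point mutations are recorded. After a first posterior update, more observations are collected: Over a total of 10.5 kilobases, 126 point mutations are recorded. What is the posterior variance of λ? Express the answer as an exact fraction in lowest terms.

Total count 170 over total exposure 44 kilobases.
After the first batch: Gamma(27 + 170, 13 + 44) = Gamma(197, 57).
Total count 126 over total exposure 10.5 kilobases.
After the second batch: Gamma(197 + 126, 57 + 10.5) = Gamma(323, 135/2).
Posterior variance = α'/β'² = 323/(18225/4) = 1292/18225.

1292/18225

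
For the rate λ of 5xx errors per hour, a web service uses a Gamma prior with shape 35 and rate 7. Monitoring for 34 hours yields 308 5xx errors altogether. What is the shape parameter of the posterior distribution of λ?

343

Total count 308 over total exposure 34 hours.
Posterior: α' = 35 + 308 = 343, β' = 7 + 34 = 41.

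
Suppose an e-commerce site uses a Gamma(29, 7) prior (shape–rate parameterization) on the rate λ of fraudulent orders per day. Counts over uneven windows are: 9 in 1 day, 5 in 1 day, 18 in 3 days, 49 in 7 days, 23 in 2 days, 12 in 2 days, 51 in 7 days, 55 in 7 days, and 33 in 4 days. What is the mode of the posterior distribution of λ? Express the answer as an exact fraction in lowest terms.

283/41

Total count: 9 + 5 + 18 + 49 + 23 + 12 + 51 + 55 + 33 = 255.
Total exposure: 1 + 1 + 3 + 7 + 2 + 2 + 7 + 7 + 4 = 34 days.
Conjugate update: add total count to the shape and total exposure to the rate, giving Gamma(284, 41).
Posterior mode = (α'−1)/β' = 283/41.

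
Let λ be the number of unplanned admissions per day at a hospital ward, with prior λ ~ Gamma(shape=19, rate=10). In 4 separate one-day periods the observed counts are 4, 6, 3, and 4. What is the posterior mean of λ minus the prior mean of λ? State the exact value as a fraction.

47/70

Total count: 4 + 6 + 3 + 4 = 17.
Total exposure: 4 days.
Conjugate update: add total count to the shape and total exposure to the rate, giving Gamma(36, 14).
Posterior mean = 36/14 = 18/7; prior mean = 19/10 = 19/10. Difference = 18/7 − 19/10 = 47/70.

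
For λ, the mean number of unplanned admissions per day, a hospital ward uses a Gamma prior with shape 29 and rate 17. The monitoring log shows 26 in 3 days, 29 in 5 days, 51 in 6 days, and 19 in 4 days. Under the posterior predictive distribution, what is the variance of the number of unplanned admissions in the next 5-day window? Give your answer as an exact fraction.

Total count: 26 + 29 + 51 + 19 = 125.
Total exposure: 3 + 5 + 6 + 4 = 18 days.
Posterior: α' = 29 + 125 = 154, β' = 17 + 18 = 35.
The posterior predictive for a window of length T is Negative Binomial with variance T·α'·(β'+T)/β'² = 5·154·40/1225 = 176/7.

176/7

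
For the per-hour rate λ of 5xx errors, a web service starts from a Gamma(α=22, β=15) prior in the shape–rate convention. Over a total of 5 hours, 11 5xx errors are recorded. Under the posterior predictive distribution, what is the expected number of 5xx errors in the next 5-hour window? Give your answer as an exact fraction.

33/4

Total count 11 over total exposure 5 hours.
Gamma(α, β) with Poisson data over total exposure Σt gives posterior Gamma(α+Σx, β+Σt) = Gamma(33, 20).
Predictive mean over a 5-hour window = T·E[λ|data] = 5·33/20 = 33/4.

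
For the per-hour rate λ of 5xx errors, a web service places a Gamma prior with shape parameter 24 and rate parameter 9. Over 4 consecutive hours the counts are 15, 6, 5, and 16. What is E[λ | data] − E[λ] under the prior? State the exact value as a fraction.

Total count: 15 + 6 + 5 + 16 = 42.
Total exposure: 4 hours.
Posterior: α' = 24 + 42 = 66, β' = 9 + 4 = 13.
Posterior mean = 66/13 = 66/13; prior mean = 24/9 = 8/3. Difference = 66/13 − 8/3 = 94/39.

94/39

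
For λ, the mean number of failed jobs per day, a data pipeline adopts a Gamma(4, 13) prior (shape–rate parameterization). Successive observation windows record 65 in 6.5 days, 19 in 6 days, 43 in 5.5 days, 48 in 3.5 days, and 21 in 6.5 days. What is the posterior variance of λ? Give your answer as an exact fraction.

Total count: 65 + 19 + 43 + 48 + 21 = 196.
Total exposure: 6.5 + 6 + 5.5 + 3.5 + 6.5 = 28 days.
Gamma(α, β) with Poisson data over total exposure Σt gives posterior Gamma(α+Σx, β+Σt) = Gamma(200, 41).
Posterior variance = α'/β'² = 200/1681.

200/1681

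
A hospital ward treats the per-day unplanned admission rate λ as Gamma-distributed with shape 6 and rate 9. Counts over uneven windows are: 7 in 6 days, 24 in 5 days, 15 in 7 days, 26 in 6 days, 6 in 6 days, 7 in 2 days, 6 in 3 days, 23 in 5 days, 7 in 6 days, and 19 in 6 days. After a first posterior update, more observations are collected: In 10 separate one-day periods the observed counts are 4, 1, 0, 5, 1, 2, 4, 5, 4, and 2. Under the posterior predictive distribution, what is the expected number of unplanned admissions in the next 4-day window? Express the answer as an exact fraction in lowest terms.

Total count: 7 + 24 + 15 + 26 + 6 + 7 + 6 + 23 + 7 + 19 = 140.
Total exposure: 6 + 5 + 7 + 6 + 6 + 2 + 3 + 5 + 6 + 6 = 52 days.
After the first batch: Gamma(6 + 140, 9 + 52) = Gamma(146, 61).
Total count: 4 + 1 + 0 + 5 + 1 + 2 + 4 + 5 + 4 + 2 = 28.
Total exposure: 10 days.
After the second batch: Gamma(146 + 28, 61 + 10) = Gamma(174, 71).
Predictive mean over a 4-day window = T·E[λ|data] = 4·174/71 = 696/71.

696/71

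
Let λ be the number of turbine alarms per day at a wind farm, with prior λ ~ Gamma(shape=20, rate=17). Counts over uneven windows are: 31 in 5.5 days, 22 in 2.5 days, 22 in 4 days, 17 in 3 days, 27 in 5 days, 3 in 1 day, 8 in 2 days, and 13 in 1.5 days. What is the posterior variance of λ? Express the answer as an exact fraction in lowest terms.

Total count: 31 + 22 + 22 + 17 + 27 + 3 + 8 + 13 = 143.
Total exposure: 5.5 + 2.5 + 4 + 3 + 5 + 1 + 2 + 1.5 = 24.5 days.
Gamma(α, β) with Poisson data over total exposure Σt gives posterior Gamma(α+Σx, β+Σt) = Gamma(163, 83/2).
Posterior variance = α'/β'² = 163/(6889/4) = 652/6889.

652/6889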